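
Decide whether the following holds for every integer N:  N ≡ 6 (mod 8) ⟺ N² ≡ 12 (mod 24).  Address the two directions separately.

Neither direction holds.

[⇒] This fails: take N = 14. Then 14 ≡ 6 (mod 8), but 14² = 196 ≡ 4 (mod 24), not 12.

[⇐] This fails: take N = 18. Then 18² = 324 ≡ 12 (mod 24), yet 18 ≡ 2 (mod 8), not 6.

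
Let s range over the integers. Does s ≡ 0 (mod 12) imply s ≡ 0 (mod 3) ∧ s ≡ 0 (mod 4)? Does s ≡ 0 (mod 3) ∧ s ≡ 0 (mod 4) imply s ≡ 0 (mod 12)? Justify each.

The biconditional holds.

(⟹) Suppose s ≡ 0 (mod 12); write s = 12j + 0. Since 3 ∣ 12, reducing mod 3 gives s ≡ 0 (mod 3); since 4 ∣ 12, reducing mod 4 gives s ≡ 0 (mod 4).

(⟸) Conversely, if s ≡ 0 (mod 3) and s ≡ 0 (mod 4), then by the Chinese remainder theorem s ≡ 0 (mod 12). This is exactly s ≡ 0 (mod 12).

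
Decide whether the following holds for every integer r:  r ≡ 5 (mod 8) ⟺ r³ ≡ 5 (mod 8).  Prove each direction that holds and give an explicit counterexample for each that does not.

[⇒] Suppose r ≡ 5 (mod 8). Write r = 8j + 5. Then (8j + 5)³ = 512j³ + 960j² + 600j + 125 = 8(64j³ + 120j² + 75j + 15) + 5, so r³ ≡ 5 (mod 8).

[⇐] Conversely, suppose r³ ≡ 5 (mod 8). The only residue r in {0, …, 7} with r³ ≡ 5 (mod 8) is r = 5, so r ≡ 5 (mod 8).

Both implications hold.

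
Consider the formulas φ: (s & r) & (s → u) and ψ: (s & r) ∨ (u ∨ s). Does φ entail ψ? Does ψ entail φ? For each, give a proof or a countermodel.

(⇒) holds; (⇐) fails.

Forward direction. Assume the antecedent. If u is true, (s & r) ∨ (u ∨ s) reduces to true regardless of the other variables. If u is false, the antecedent cannot hold. Either way (s & r) ∨ (u ∨ s) holds.

Converse. This fails. Under u = T, r = F, s = F, the left side is false but the right side is true.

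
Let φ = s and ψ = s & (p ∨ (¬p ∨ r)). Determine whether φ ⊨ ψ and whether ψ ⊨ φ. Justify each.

[⇒] Assume the antecedent. If r is true, the antecedent forces (r = T, p = F, s = T) or (r = T, p = T, s = T), and s & (p ∨ (¬p ∨ r)) holds there. If r is false, the antecedent forces (r = F, p = F, s = T) or (r = F, p = T, s = T), and s & (p ∨ (¬p ∨ r)) holds there. Either way s & (p ∨ (¬p ∨ r)) holds.

[⇐] Assume the antecedent. If r is true, the antecedent forces (r = T, p = F, s = T) or (r = T, p = T, s = T), and s holds there. If r is false, the antecedent forces (r = F, p = F, s = T) or (r = F, p = T, s = T), and s holds there. Either way s holds.

Equivalent; both directions hold.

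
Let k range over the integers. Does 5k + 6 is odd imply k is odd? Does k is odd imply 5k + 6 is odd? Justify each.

Equivalent; both directions hold.

(⟹) Suppose 5k + 6 is odd. Since 5 is odd, 5k and k have the same parity, so 5k + 6 ≡ k + 6 (mod 2). As 6 is even, 5k + 6 is odd exactly when k is odd. Thus k is odd.

(⟸) Conversely, suppose k is odd; write k = 2j + 1. Then 5k + 6 = 5·(2j + 1) + 6 = 2·5j + 11, which is odd.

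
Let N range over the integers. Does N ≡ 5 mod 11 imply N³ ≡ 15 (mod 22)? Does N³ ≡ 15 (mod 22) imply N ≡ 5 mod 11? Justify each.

Only the converse holds.

[⇒] This fails: take N = 16. Then 16 ≡ 5 (mod 11), but 16³ = 4096 ≡ 4 (mod 22), not 15.

[⇐] Conversely, the residues r modulo 22 with r³ ≡ 15 (mod 22) are exactly {5}, and each is ≡ 5 (mod 11).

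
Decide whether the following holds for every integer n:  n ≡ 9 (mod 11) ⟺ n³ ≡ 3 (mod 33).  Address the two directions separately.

(⇐) The residues r modulo 33 with r³ ≡ 3 (mod 33) are exactly {9}, and each is ≡ 9 (mod 11).

(⇒) This fails: take n = 20. Then 20 ≡ 9 (mod 11), but 20³ = 8000 ≡ 14 (mod 33), not 3.

Only the converse holds.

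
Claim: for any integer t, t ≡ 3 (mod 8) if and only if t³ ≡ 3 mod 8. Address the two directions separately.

Both directions hold; the statement is true.

Forward direction. Suppose t ≡ 3 (mod 8). Write t = 8j + 3. Then (8j + 3)³ = 512j³ + 576j² + 216j + 27 = 8(64j³ + 72j² + 27j + 3) + 3, so t³ ≡ 3 (mod 8).

Converse. Suppose t³ ≡ 3 (mod 8). The only residue r in {0, …, 7} with r³ ≡ 3 (mod 8) is r = 3, so t ≡ 3 (mod 8).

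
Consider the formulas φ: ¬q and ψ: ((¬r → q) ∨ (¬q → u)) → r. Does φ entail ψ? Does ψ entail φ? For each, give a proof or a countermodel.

Neither implication holds.

(⇒) This fails. Under q = F, u = T, r = F, the left side is true but the right side is false.

(⇐) This fails. Under q = T, u = F, r = T, the left side is false but the right side is true.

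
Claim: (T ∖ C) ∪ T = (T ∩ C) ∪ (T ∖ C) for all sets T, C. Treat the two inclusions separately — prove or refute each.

Both inclusions hold; the sets are equal.

Forward inclusion. Let x ∈ (T ∖ C) ∪ T. Then either x ∈ T and x ∉ C; or x ∈ T ∩ C. In each case x ∈ (T ∩ C) ∪ (T ∖ C), so (T ∖ C) ∪ T ⊆ (T ∩ C) ∪ (T ∖ C).

Reverse inclusion. Let x ∈ (T ∩ C) ∪ (T ∖ C). Then either x ∈ T and x ∉ C; or x ∈ T ∩ C. In each case x ∈ (T ∖ C) ∪ T, so (T ∩ C) ∪ (T ∖ C) ⊆ (T ∖ C) ∪ T.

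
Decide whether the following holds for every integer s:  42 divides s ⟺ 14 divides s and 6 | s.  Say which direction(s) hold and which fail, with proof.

[⇒] If 42 ∣ s, write s = 42q. Since 42 = 3·14, s = 14·(3q), so 14 ∣ s; and since 42 = 7·6, s = 6·(7q), so 6 ∣ s.

[⇐] Suppose 14 ∣ s and 6 ∣ s. Any common multiple of 14 and 6 is a multiple of their lcm; here lcm(14, 6) = 14·6/gcd(14, 6) = 84/2 = 42, so 42 ∣ s.

Equivalent; both directions hold.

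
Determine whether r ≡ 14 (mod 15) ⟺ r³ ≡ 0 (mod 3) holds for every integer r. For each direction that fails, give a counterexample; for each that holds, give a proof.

(⇒) fails and (⇐) fails.

(⇒) This fails: take r = 14. Then 14 ≡ 14 (mod 15), but 14³ = 2744 ≡ 2 (mod 3), not 0.

(⇐) This fails: take r = 0. Then 0³ = 0 ≡ 0 (mod 3), yet 0 ≡ 0 (mod 15), not 14.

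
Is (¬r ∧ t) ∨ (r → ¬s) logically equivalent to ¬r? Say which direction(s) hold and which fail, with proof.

(⟹) This fails. Under r = T, t = F, s = F, the left side is true but the right side is false.

(⟸) Assume the antecedent. If r is true, the antecedent cannot hold. If r is false, (¬r ∧ t) ∨ (r → ¬s) reduces to true regardless of the other variables. Either way (¬r ∧ t) ∨ (r → ¬s) holds.

Not equivalent: only (⇐) holds.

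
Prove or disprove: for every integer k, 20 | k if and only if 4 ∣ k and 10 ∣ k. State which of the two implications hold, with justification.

Equivalent; both directions hold.

[⇒] If 20 ∣ k, write k = 20q. Since 20 = 5·4, k = 4·(5q), so 4 ∣ k; and since 20 = 2·10, k = 10·(2q), so 10 ∣ k.

[⇐] Suppose 4 ∣ k and 10 ∣ k. Any common multiple of 4 and 10 is a multiple of their lcm; here lcm(4, 10) = 4·10/gcd(4, 10) = 40/2 = 20, so 20 ∣ k.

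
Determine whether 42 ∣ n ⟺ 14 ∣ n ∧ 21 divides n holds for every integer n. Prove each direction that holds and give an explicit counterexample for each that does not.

Both directions hold.

[⇒] If 42 ∣ n, write n = 42q. Since 42 = 3·14, n = 14·(3q), so 14 ∣ n; and since 42 = 2·21, n = 21·(2q), so 21 ∣ n.

[⇐] Suppose 14 ∣ n and 21 ∣ n. Any common multiple of 14 and 21 is a multiple of their lcm; here lcm(14, 21) = 14·21/gcd(14, 21) = 294/7 = 42, so 42 ∣ n.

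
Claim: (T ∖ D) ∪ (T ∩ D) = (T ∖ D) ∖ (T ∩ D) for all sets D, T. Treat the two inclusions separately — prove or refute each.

(⟹) This inclusion fails. Take D = {1}, T = {1}; then 1 ∈ (T ∖ D) ∪ (T ∩ D) but 1 ∉ (T ∖ D) ∖ (T ∩ D).

(⟸) Let x ∈ (T ∖ D) ∖ (T ∩ D). Then x ∈ T and x ∉ D, from which x ∈ (T ∖ D) ∪ (T ∩ D).

The sets are not equal: only the reverse inclusion holds.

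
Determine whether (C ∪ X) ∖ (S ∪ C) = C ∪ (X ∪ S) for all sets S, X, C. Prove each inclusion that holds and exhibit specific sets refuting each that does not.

Only the forward inclusion holds.

(⟹) Let x ∈ (C ∪ X) ∖ (S ∪ C). Then x ∈ X and x ∉ S, C, from which x ∈ C ∪ (X ∪ S).

(⟸) This inclusion fails. Take S = {1}, X = ∅, C = ∅; then 1 ∈ C ∪ (X ∪ S) but 1 ∉ (C ∪ X) ∖ (S ∪ C).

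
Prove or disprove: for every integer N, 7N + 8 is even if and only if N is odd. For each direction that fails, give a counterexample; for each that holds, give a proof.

(⟹) This fails: N = 0 gives 7N + 8 = 8, which is even, but 0 is even, not odd.

(⟸) This also fails: N = 1 is odd, but 7N + 8 = 15 is odd, not even.

Neither direction holds.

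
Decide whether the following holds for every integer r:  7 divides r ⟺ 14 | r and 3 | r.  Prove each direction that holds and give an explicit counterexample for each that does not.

[⇒] This fails: take r = 7. Certainly 7 ∣ 7, but 14 ∤ 7.

[⇐] Suppose 14 ∣ r and 3 ∣ r. Any common multiple of 14 and 3 is a multiple of their lcm; here gcd(14, 3) = 1, so lcm(14, 3) = 14·3 = 42, so 42 ∣ r. Since 7 ∣ 42, it follows that 7 ∣ r.

(⇒) fails; (⇐) holds.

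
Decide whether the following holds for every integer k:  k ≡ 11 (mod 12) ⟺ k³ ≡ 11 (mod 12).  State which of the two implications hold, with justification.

[⇒] Suppose k ≡ 11 (mod 12). Write k = 12j + 11. Then (12j + 11)³ = 1728j³ + 4752j² + 4356j + 1331 = 12(144j³ + 396j² + 363j + 110) + 11, so k³ ≡ 11 (mod 12).

[⇐] For the converse, argue contrapositively. If k ≢ 11 (mod 12), then k is congruent to one of 0, 1, 2, 3, 4, 5, 6, 7, 8, 9, 10 modulo 12, and these give k³ ≡ 0, 1, 8, 3, 4, 5, 0, 7, 8, 9, 4 respectively — never 11.

Equivalent; both directions hold.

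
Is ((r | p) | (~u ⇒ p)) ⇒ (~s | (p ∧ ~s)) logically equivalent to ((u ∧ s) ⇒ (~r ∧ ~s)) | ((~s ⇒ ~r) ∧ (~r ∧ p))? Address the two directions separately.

Only the forward direction holds.

Forward direction. Assume the antecedent. If s is true, the antecedent forces (p = F, s = T, u = F, r = F), and the consequent holds there. If s is false, the consequent reduces to true regardless of the other variables. Either way the consequent holds.

Converse. This fails. Under p = T, s = T, u = F, r = F, the left side is false but the right side is true.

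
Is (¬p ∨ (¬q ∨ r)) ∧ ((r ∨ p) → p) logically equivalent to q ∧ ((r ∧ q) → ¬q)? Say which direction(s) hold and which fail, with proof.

(→) This fails. Under q = F, r = F, p = F, the left side is true but the right side is false.

(←) This fails. Under q = T, r = F, p = T, the left side is false but the right side is true.

Both directions fail.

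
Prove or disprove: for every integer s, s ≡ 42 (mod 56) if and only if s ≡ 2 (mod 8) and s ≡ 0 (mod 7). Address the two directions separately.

(⟹) Suppose s ≡ 42 (mod 56); write s = 56j + 42. Since 8 ∣ 56, reducing mod 8 gives s ≡ 42 ≡ 2 (mod 8); since 7 ∣ 56, reducing mod 7 gives s ≡ 42 ≡ 0 (mod 7).

(⟸) Conversely, if s ≡ 2 (mod 8) and s ≡ 0 (mod 7), then by the Chinese remainder theorem s ≡ 42 (mod 56). This is exactly s ≡ 42 (mod 56).

Equivalent; both directions hold.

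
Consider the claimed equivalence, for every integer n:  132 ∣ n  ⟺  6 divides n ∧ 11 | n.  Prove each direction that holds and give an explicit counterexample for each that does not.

(⟹) If 132 ∣ n, write n = 132q. Since 132 = 22·6, n = 6·(22q), so 6 ∣ n; and since 132 = 12·11, n = 11·(12q), so 11 ∣ n.

(⟸) This fails: take n = 66. Both 6 ∣ 66 and 11 ∣ 66, yet 66 is not a multiple of 132 (since 66 = 0·132 + 66), so 132 ∤ 66.

Only the forward direction holds.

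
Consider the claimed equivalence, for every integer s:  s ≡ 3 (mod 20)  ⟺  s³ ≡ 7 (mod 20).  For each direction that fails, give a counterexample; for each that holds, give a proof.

(⇒) Suppose s ≡ 3 (mod 20). Write s = 20j + 3. Then (20j + 3)³ = 8000j³ + 3600j² + 540j + 27 = 20(400j³ + 180j² + 27j + 1) + 7, so s³ ≡ 7 (mod 20).

(⇐) Conversely, suppose s³ ≡ 7 (mod 20). The only residue r in {0, …, 19} with r³ ≡ 7 (mod 20) is r = 3, so s ≡ 3 (mod 20).

Both implications hold.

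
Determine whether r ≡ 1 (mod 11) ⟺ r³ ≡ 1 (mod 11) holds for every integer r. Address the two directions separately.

Both directions hold; the statement is true.

(→) Suppose r ≡ 1 (mod 11). Write r = 11j + 1. Then (11j + 1)³ = 1331j³ + 363j² + 33j + 1 = 11(121j³ + 33j² + 3j) + 1, so r³ ≡ 1 (mod 11).

(←) For the converse, argue contrapositively. If r ≢ 1 (mod 11), then r is congruent to one of 0, 2, 3, 4, 5, 6, 7, 8, 9, 10 modulo 11, and these give r³ ≡ 0, 8, 5, 9, 4, 7, 2, 6, 3, 10 respectively — never 1.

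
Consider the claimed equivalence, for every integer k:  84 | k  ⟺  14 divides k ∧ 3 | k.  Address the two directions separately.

(⇒) holds; (⇐) fails.

(→) If 84 ∣ k, write k = 84q. Since 84 = 6·14, k = 14·(6q), so 14 ∣ k; and since 84 = 28·3, k = 3·(28q), so 3 ∣ k.

(←) This fails: take k = 42. Both 14 ∣ 42 and 3 ∣ 42, yet 42 is not a multiple of 84 (since 42 = 0·84 + 42), so 84 ∤ 42.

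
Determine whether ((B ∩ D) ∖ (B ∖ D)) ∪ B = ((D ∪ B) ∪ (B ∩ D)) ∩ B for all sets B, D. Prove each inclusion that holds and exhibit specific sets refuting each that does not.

Both inclusions hold.

Forward inclusion. Let x ∈ ((B ∩ D) ∖ (B ∖ D)) ∪ B. Then either x ∈ B and x ∉ D; or x ∈ B ∩ D. In each case x ∈ ((D ∪ B) ∪ (B ∩ D)) ∩ B, so ((B ∩ D) ∖ (B ∖ D)) ∪ B ⊆ ((D ∪ B) ∪ (B ∩ D)) ∩ B.

Reverse inclusion. Let x ∈ ((D ∪ B) ∪ (B ∩ D)) ∩ B. Then either x ∈ B and x ∉ D; or x ∈ B ∩ D. In each case x ∈ ((B ∩ D) ∖ (B ∖ D)) ∪ B, so ((D ∪ B) ∪ (B ∩ D)) ∩ B ⊆ ((B ∩ D) ∖ (B ∖ D)) ∪ B.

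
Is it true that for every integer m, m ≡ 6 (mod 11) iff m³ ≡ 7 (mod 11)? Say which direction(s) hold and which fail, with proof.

[⇒] Suppose m ≡ 6 (mod 11). Write m = 11j + 6. Then (11j + 6)³ = 1331j³ + 2178j² + 1188j + 216 = 11(121j³ + 198j² + 108j + 19) + 7, so m³ ≡ 7 (mod 11).

[⇐] For the converse, argue contrapositively. If m ≢ 6 (mod 11), then m is congruent to one of 0, 1, 2, 3, 4, 5, 7, 8, 9, 10 modulo 11, and these give m³ ≡ 0, 1, 8, 5, 9, 4, 2, 6, 3, 10 respectively — never 7.

The biconditional holds.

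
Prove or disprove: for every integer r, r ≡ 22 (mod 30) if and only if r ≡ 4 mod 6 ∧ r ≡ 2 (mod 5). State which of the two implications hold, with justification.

(→) Suppose r ≡ 22 (mod 30); write r = 30j + 22. Since 6 ∣ 30, reducing mod 6 gives r ≡ 22 ≡ 4 (mod 6); since 5 ∣ 30, reducing mod 5 gives r ≡ 22 ≡ 2 (mod 5).

(←) Conversely, if r ≡ 4 (mod 6) and r ≡ 2 (mod 5), then by the Chinese remainder theorem r ≡ 22 (mod 30). This is exactly r ≡ 22 (mod 30).

Both implications hold.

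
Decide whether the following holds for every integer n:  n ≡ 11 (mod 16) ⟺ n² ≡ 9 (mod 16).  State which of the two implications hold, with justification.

(⇒) Suppose n ≡ 11 (mod 16). Write n = 16j + 11. Then (16j + 11)² = 256j² + 352j + 121 = 16(16j² + 22j + 7) + 9, so n² ≡ 9 (mod 16).

(⇐) This fails: take n = 3. Then 3² = 9 ≡ 9 (mod 16), yet 3 ≡ 3 (mod 16), not 11.

Only the forward implication holds.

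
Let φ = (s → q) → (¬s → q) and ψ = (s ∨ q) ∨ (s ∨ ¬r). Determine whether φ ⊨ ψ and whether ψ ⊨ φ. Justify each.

(⇒) Assume the antecedent. If s is true, (s ∨ q) ∨ (s ∨ ¬r) reduces to true regardless of the other variables. If s is false, the antecedent forces (s = F, r = F, q = T) or (s = F, r = T, q = T), and (s ∨ q) ∨ (s ∨ ¬r) holds there. Either way (s ∨ q) ∨ (s ∨ ¬r) holds.

(⇐) This fails. Under s = F, r = F, q = F, the left side is false but the right side is true.

Only the forward direction holds.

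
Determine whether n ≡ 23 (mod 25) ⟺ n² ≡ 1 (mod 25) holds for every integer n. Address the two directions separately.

(⟹) This fails: take n = 23. Then 23 ≡ 23 (mod 25), but 23² = 529 ≡ 4 (mod 25), not 1.

(⟸) This fails: take n = 1. Then 1² = 1 ≡ 1 (mod 25), yet 1 ≡ 1 (mod 25), not 23.

Neither direction holds.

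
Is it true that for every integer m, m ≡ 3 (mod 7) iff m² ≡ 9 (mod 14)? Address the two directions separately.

(⇒) fails and (⇐) fails.

Forward direction. This fails: take m = 10. Then 10 ≡ 3 (mod 7), but 10² = 100 ≡ 2 (mod 14), not 9.

Converse. This fails: take m = 11. Then 11² = 121 ≡ 9 (mod 14), yet 11 ≡ 4 (mod 7), not 3.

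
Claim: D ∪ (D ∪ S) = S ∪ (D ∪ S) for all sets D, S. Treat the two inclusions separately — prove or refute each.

(⟸) Let x ∈ S ∪ (D ∪ S). Then either x ∈ D and x ∉ S; or x ∈ S and x ∉ D; or x ∈ D ∩ S. In each case x ∈ D ∪ (D ∪ S), so S ∪ (D ∪ S) ⊆ D ∪ (D ∪ S).

(⟹) Let x ∈ D ∪ (D ∪ S). Then either x ∈ D and x ∉ S; or x ∈ S and x ∉ D; or x ∈ D ∩ S. In each case x ∈ S ∪ (D ∪ S), so D ∪ (D ∪ S) ⊆ S ∪ (D ∪ S).

Both inclusions hold; the sets are equal.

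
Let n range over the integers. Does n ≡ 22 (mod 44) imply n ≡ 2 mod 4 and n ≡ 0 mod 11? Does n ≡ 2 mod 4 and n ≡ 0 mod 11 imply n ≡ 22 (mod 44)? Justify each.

The biconditional holds.

(→) Suppose n ≡ 22 (mod 44); write n = 44j + 22. Since 4 ∣ 44, reducing mod 4 gives n ≡ 22 ≡ 2 (mod 4); since 11 ∣ 44, reducing mod 11 gives n ≡ 22 ≡ 0 (mod 11).

(←) Conversely, if n ≡ 2 (mod 4) and n ≡ 0 (mod 11), then by the Chinese remainder theorem n ≡ 22 (mod 44). This is exactly n ≡ 22 (mod 44).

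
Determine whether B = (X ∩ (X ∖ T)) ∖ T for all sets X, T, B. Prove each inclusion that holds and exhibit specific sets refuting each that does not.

Forward inclusion. This inclusion fails. Take X = ∅, T = ∅, B = {1}; then 1 ∈ B but 1 ∉ (X ∩ (X ∖ T)) ∖ T.

Reverse inclusion. This inclusion fails. Take X = {1}, T = ∅, B = ∅; then 1 ∈ (X ∩ (X ∖ T)) ∖ T but 1 ∉ B.

Both inclusions fail.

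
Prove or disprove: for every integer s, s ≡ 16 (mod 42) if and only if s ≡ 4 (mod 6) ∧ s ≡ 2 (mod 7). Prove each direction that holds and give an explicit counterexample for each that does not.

The biconditional holds.

Forward direction. Suppose s ≡ 16 (mod 42); write s = 42j + 16. Since 6 ∣ 42, reducing mod 6 gives s ≡ 16 ≡ 4 (mod 6); since 7 ∣ 42, reducing mod 7 gives s ≡ 16 ≡ 2 (mod 7).

Converse. If s ≡ 4 (mod 6) and s ≡ 2 (mod 7), then by the Chinese remainder theorem s ≡ 16 (mod 42). This is exactly s ≡ 16 (mod 42).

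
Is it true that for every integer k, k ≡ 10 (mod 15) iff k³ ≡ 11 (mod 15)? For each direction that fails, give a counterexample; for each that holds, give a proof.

(⟹) This fails: take k = 10. Then 10 ≡ 10 (mod 15), but 10³ = 1000 ≡ 10 (mod 15), not 11.

(⟸) This fails: take k = 11. Then 11³ = 1331 ≡ 11 (mod 15), yet 11 ≡ 11 (mod 15), not 10.

Neither direction holds.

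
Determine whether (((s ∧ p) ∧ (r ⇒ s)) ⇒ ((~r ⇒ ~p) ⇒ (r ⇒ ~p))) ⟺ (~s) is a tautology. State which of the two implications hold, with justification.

(⟹) This fails. Under s = T, r = F, p = F, the left side is true but the right side is false.

(⟸) Assume the antecedent. If s is true, the antecedent cannot hold. If s is false, the consequent reduces to true regardless of the other variables. Either way the consequent holds.

(⇒) fails; (⇐) holds.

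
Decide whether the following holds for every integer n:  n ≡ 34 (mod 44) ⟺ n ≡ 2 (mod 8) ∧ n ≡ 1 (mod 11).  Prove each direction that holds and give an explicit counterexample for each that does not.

(⇒) fails; (⇐) holds.

Forward direction. This fails: n = 78 gives 78 ≡ 34 (mod 44) but 78 ≡ 6 (mod 8), so the conjunction on the right does not hold.

Converse. If n ≡ 2 (mod 8) and n ≡ 1 (mod 11), then by the Chinese remainder theorem n ≡ 34 (mod 88). Since 34 ≡ 34 (mod 44) and 44 ∣ 88, we get n ≡ 34 (mod 44).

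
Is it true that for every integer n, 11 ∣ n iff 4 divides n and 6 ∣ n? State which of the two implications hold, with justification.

[⇒] This fails: take n = 11. Certainly 11 ∣ 11, but 4 ∤ 11.

[⇐] This fails: take n = 12. Both 4 ∣ 12 and 6 ∣ 12, yet 12 is not a multiple of 11 (since 12 = 1·11 + 1), so 11 ∤ 12.

Neither implication holds.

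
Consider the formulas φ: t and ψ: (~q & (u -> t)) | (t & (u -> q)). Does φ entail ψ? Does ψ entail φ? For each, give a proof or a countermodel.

The forward direction holds; the converse fails.

[⇒] Assume the antecedent. If u is true, the antecedent forces (u = T, t = T, q = F) or (u = T, t = T, q = T), and the consequent holds there. If u is false, the antecedent forces (u = F, t = T, q = F) or (u = F, t = T, q = T), and the consequent holds there. Either way the consequent holds.

[⇐] This fails. Under u = F, t = F, q = F, the left side is false but the right side is true.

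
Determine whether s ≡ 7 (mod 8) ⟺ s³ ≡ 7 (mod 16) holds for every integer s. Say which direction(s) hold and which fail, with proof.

(⟸) The residues r modulo 16 with r³ ≡ 7 (mod 16) are exactly {7}, and each is ≡ 7 (mod 8).

(⟹) This fails: take s = 15. Then 15 ≡ 7 (mod 8), but 15³ = 3375 ≡ 15 (mod 16), not 7.

Not equivalent: only (⇐) holds.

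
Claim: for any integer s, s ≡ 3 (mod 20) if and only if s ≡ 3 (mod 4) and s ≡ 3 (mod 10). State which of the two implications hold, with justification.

Converse. If s ≡ 3 (mod 4) and s ≡ 3 (mod 10), then by the Chinese remainder theorem s ≡ 3 (mod 20). This is exactly s ≡ 3 (mod 20).

Forward direction. Suppose s ≡ 3 (mod 20); write s = 20j + 3. Since 4 ∣ 20, reducing mod 4 gives s ≡ 3 (mod 4); since 10 ∣ 20, reducing mod 10 gives s ≡ 3 (mod 10).

Both implications hold.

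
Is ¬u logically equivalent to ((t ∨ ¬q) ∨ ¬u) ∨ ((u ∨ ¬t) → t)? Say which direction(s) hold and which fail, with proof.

Only the forward implication holds.

(⇒) Assume the antecedent. If t is true, the consequent reduces to true regardless of the other variables. If t is false, the antecedent forces (t = F, q = F, u = F) or (t = F, q = T, u = F), and the consequent holds there. Either way the consequent holds.

(⇐) This fails. Under t = F, q = F, u = T, the left side is false but the right side is true.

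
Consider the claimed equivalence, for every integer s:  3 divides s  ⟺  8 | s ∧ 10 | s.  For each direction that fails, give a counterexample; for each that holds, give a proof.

(⇒) This fails: take s = 3. Certainly 3 ∣ 3, but 8 ∤ 3.

(⇐) This fails: take s = 40. Both 8 ∣ 40 and 10 ∣ 40, yet 40 is not a multiple of 3 (since 40 = 13·3 + 1), so 3 ∤ 40.

Both directions fail.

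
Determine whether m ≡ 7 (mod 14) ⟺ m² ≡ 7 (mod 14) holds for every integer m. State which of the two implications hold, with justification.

(⟸) Suppose m² ≡ 7 (mod 14). The only residue r in {0, …, 13} with r² ≡ 7 (mod 14) is r = 7, so m ≡ 7 (mod 14).

(⟹) Suppose m ≡ 7 (mod 14). Write m = 14j + 7. Then (14j + 7)² = 196j² + 196j + 49 = 14(14j² + 14j + 3) + 7, so m² ≡ 7 (mod 14).

Equivalent; both directions hold.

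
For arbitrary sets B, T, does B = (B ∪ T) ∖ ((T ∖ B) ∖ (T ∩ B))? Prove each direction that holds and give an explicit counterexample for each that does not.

(⊇) Let x ∈ (B ∪ T) ∖ ((T ∖ B) ∖ (T ∩ B)). Then either x ∈ B and x ∉ T; or x ∈ B ∩ T. In each case x ∈ B, so (B ∪ T) ∖ ((T ∖ B) ∖ (T ∩ B)) ⊆ B.

(⊆) Let x ∈ B. Then either x ∈ B and x ∉ T; or x ∈ B ∩ T. In each case x ∈ (B ∪ T) ∖ ((T ∖ B) ∖ (T ∩ B)), so B ⊆ (B ∪ T) ∖ ((T ∖ B) ∖ (T ∩ B)).

The two sets are equal.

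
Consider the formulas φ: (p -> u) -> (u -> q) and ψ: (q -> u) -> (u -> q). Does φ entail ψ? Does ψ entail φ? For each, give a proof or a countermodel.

Both directions hold; the statement is true.

Forward direction. Assume the antecedent. If q is true, (q -> u) -> (u -> q) reduces to true regardless of the other variables. If q is false, the antecedent forces (p = F, q = F, u = F) or (p = T, q = F, u = F), and (q -> u) -> (u -> q) holds there. Either way (q -> u) -> (u -> q) holds.

Converse. Assume the antecedent. If q is true, (p -> u) -> (u -> q) reduces to true regardless of the other variables. If q is false, the antecedent forces (p = F, q = F, u = F) or (p = T, q = F, u = F), and (p -> u) -> (u -> q) holds there. Either way (p -> u) -> (u -> q) holds.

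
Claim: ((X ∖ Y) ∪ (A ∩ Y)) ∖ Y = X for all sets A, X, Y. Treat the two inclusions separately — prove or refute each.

Only the forward inclusion holds.

(⊆) Let x ∈ ((X ∖ Y) ∪ (A ∩ Y)) ∖ Y. Then either x ∈ X and x ∉ A, Y; or x ∈ A ∩ X and x ∉ Y. In each case x ∈ X, so ((X ∖ Y) ∪ (A ∩ Y)) ∖ Y ⊆ X.

(⊇) This inclusion fails. Take A = ∅, X = {1}, Y = {1}; then 1 ∈ X but 1 ∉ ((X ∖ Y) ∪ (A ∩ Y)) ∖ Y.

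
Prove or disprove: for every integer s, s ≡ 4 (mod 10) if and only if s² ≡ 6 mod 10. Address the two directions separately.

Only the forward direction holds.

[⇒] Suppose s ≡ 4 (mod 10). Write s = 10j + 4. Then (10j + 4)² = 100j² + 80j + 16 = 10(10j² + 8j + 1) + 6, so s² ≡ 6 (mod 10).

[⇐] This fails: take s = 6. Then 6² = 36 ≡ 6 (mod 10), yet 6 ≡ 6 (mod 10), not 4.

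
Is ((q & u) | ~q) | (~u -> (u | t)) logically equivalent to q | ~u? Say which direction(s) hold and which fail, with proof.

Forward direction. This fails. Under u = T, t = F, q = F, the left side is true but the right side is false.

Converse. This fails. Under u = F, t = F, q = T, the left side is false but the right side is true.

(⇒) fails and (⇐) fails.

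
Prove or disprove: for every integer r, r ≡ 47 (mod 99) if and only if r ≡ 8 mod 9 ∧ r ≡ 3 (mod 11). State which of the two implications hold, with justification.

Neither direction holds.

(⇒) This fails: r = 47 gives 47 ≡ 47 (mod 99) but 47 ≡ 2 (mod 9), so the conjunction on the right does not hold.

(⇐) This fails: r = 80 satisfies both congruences on the right (80 ≡ 8 mod 9 and 80 ≡ 3 mod 11) yet 80 ≡ 80 (mod 99), not 47.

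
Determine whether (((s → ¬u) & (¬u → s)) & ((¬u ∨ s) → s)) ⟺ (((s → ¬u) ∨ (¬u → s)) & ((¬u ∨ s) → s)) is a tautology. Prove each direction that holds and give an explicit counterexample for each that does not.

(→) Assume the antecedent. If s is true, the consequent reduces to true regardless of the other variables. If s is false, the antecedent forces (s = F, u = T), and the consequent holds there. Either way the consequent holds.

(←) This fails. Under s = T, u = T, the left side is false but the right side is true.

Only the forward direction holds.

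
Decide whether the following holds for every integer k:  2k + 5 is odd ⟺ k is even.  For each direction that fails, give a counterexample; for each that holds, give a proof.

(⇒) fails; (⇐) holds.

Forward direction. This fails: take k = 1. Then 2k + 5 = 7, which is odd, yet k = 1 is odd, not even.

Converse. Suppose k is even. Since 2 is even, 2k is even for every k, so 2k + 5 has the same parity as 5, which is odd. Hence 2k + 5 is odd.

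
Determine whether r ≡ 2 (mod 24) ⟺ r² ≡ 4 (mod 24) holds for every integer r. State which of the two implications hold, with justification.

(⇒) holds; (⇐) fails.

(→) Suppose r ≡ 2 (mod 24). Write r = 24j + 2. Then (24j + 2)² = 576j² + 96j + 4 = 24(24j² + 4j) + 4, so r² ≡ 4 (mod 24).

(←) This fails: take r = 10. Then 10² = 100 ≡ 4 (mod 24), yet 10 ≡ 10 (mod 24), not 2.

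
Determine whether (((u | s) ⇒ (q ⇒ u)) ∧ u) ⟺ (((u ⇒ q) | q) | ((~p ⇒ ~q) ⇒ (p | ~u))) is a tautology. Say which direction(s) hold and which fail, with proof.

(→) This fails. Under p = F, s = F, q = F, u = T, the left side is true but the right side is false.

(←) This fails. Under p = F, s = F, q = F, u = F, the left side is false but the right side is true.

Neither implication holds.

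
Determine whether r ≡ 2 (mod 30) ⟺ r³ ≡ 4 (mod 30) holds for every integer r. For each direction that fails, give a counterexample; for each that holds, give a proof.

(⟹) This fails: take r = 2. Then 2 ≡ 2 (mod 30), but 2³ = 8 ≡ 8 (mod 30), not 4.

(⟸) This fails: take r = 4. Then 4³ = 64 ≡ 4 (mod 30), yet 4 ≡ 4 (mod 30), not 2.

Neither direction holds.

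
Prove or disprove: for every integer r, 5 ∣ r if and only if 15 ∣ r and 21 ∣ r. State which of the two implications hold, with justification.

(⇒) This fails: take r = 5. Certainly 5 ∣ 5, but 15 ∤ 5.

(⇐) Suppose 15 ∣ r and 21 ∣ r. Any common multiple of 15 and 21 is a multiple of their lcm; here lcm(15, 21) = 15·21/gcd(15, 21) = 315/3 = 105, so 105 ∣ r. Since 5 ∣ 105, it follows that 5 ∣ r.

Not equivalent: only (⇐) holds.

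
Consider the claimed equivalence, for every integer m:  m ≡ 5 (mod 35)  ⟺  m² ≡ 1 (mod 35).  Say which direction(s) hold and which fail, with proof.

(⇒) This fails: take m = 5. Then 5 ≡ 5 (mod 35), but 5² = 25 ≡ 25 (mod 35), not 1.

(⇐) This fails: take m = 1. Then 1² = 1 ≡ 1 (mod 35), yet 1 ≡ 1 (mod 35), not 5.

Neither direction holds.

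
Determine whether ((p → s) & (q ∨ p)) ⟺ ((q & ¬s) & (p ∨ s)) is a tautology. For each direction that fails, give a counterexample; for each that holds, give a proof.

Neither implication holds.

Forward direction. This fails. Under s = F, q = T, p = F, the left side is true but the right side is false.

Converse. This fails. Under s = F, q = T, p = T, the left side is false but the right side is true.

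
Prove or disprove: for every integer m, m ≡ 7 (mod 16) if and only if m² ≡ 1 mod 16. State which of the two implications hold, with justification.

(⟸) This fails: take m = 1. Then 1² = 1 ≡ 1 (mod 16), yet 1 ≡ 1 (mod 16), not 7.

(⟹) Suppose m ≡ 7 (mod 16). Write m = 16j + 7. Then (16j + 7)² = 256j² + 224j + 49 = 16(16j² + 14j + 3) + 1, so m² ≡ 1 (mod 16).

Only the forward direction holds.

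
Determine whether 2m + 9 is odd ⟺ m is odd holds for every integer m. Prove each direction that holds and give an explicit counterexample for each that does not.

Only the reverse direction holds.

[⇐] Suppose m is odd. Since 2 is even, 2m is even for every m, so 2m + 9 has the same parity as 9, which is odd. Hence 2m + 9 is odd.

[⇒] This fails: take m = 2. Then 2m + 9 = 13, which is odd, yet m = 2 is even, not odd.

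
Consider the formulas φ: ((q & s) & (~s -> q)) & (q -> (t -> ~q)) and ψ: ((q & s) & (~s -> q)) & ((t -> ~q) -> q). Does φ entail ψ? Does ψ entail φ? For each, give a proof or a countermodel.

Not equivalent: only (⇒) holds.

(→) Assume the antecedent. If q is true, the antecedent forces (q = T, s = T, t = F), and the consequent holds there. If q is false, the antecedent cannot hold. Either way the consequent holds.

(←) This fails. Under q = T, s = T, t = T, the left side is false but the right side is true.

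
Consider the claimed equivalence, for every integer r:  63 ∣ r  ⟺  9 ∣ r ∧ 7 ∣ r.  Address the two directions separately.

(→) If 63 ∣ r, write r = 63q. Since 63 = 7·9, r = 9·(7q), so 9 ∣ r; and since 63 = 9·7, r = 7·(9q), so 7 ∣ r.

(←) Suppose 9 ∣ r and 7 ∣ r. Any common multiple of 9 and 7 is a multiple of their lcm; here gcd(9, 7) = 1, so lcm(9, 7) = 9·7 = 63, so 63 ∣ r.

Equivalent; both directions hold.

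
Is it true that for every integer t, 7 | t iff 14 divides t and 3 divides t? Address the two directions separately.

(→) This fails: take t = 7. Certainly 7 ∣ 7, but 14 ∤ 7.

(←) Suppose 14 ∣ t and 3 ∣ t. Any common multiple of 14 and 3 is a multiple of their lcm; here gcd(14, 3) = 1, so lcm(14, 3) = 14·3 = 42, so 42 ∣ t. Since 7 ∣ 42, it follows that 7 ∣ t.

The forward direction fails; the converse holds.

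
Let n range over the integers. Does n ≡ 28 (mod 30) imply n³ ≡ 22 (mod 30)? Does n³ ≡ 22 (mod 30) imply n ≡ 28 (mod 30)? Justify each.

(⇒) Suppose n ≡ 28 (mod 30). Write n = 30j + 28. Then (30j + 28)³ = 27000j³ + 75600j² + 70560j + 21952 = 30(900j³ + 2520j² + 2352j + 731) + 22, so n³ ≡ 22 (mod 30).

(⇐) Conversely, suppose n³ ≡ 22 (mod 30). The only residue r in {0, …, 29} with r³ ≡ 22 (mod 30) is r = 28, so n ≡ 28 (mod 30).

Both directions hold.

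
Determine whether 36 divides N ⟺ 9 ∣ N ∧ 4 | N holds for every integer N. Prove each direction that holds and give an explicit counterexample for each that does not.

(⟹) If 36 ∣ N, write N = 36q. Since 36 = 4·9, N = 9·(4q), so 9 ∣ N; and since 36 = 9·4, N = 4·(9q), so 4 ∣ N.

(⟸) Suppose 9 ∣ N and 4 ∣ N. Any common multiple of 9 and 4 is a multiple of their lcm; here gcd(9, 4) = 1, so lcm(9, 4) = 9·4 = 36, so 36 ∣ N.

Equivalent; both directions hold.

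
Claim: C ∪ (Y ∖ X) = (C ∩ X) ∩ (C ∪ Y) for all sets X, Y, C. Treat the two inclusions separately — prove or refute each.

Only the reverse inclusion holds.

(⟹) This inclusion fails. Take X = ∅, Y = {1}, C = ∅; then 1 ∈ C ∪ (Y ∖ X) but 1 ∉ (C ∩ X) ∩ (C ∪ Y).

(⟸) Let x ∈ (C ∩ X) ∩ (C ∪ Y). Then either x ∈ X ∩ C and x ∉ Y; or x ∈ X ∩ Y ∩ C. In each case x ∈ C ∪ (Y ∖ X), so (C ∩ X) ∩ (C ∪ Y) ⊆ C ∪ (Y ∖ X).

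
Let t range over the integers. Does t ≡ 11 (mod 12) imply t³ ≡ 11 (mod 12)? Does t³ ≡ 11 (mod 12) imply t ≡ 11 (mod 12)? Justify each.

(⇒) Suppose t ≡ 11 (mod 12). Write t = 12j + 11. Then (12j + 11)³ = 1728j³ + 4752j² + 4356j + 1331 = 12(144j³ + 396j² + 363j + 110) + 11, so t³ ≡ 11 (mod 12).

(⇐) Conversely, suppose t³ ≡ 11 (mod 12). The only residue r in {0, …, 11} with r³ ≡ 11 (mod 12) is r = 11, so t ≡ 11 (mod 12).

Both implications hold.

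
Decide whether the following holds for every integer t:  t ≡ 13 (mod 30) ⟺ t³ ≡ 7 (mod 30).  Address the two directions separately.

[⇒] Suppose t ≡ 13 (mod 30). Write t = 30j + 13. Then (30j + 13)³ = 27000j³ + 35100j² + 15210j + 2197 = 30(900j³ + 1170j² + 507j + 73) + 7, so t³ ≡ 7 (mod 30).

[⇐] Conversely, suppose t³ ≡ 7 (mod 30). The only residue r in {0, …, 29} with r³ ≡ 7 (mod 30) is r = 13, so t ≡ 13 (mod 30).

Both directions hold; the statement is true.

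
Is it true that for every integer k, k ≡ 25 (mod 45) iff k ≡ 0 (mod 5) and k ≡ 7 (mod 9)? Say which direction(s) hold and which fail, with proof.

[⇐] If k ≡ 0 (mod 5) and k ≡ 7 (mod 9), then by the Chinese remainder theorem k ≡ 25 (mod 45). This is exactly k ≡ 25 (mod 45).

[⇒] Suppose k ≡ 25 (mod 45); write k = 45j + 25. Since 5 ∣ 45, reducing mod 5 gives k ≡ 25 ≡ 0 (mod 5); since 9 ∣ 45, reducing mod 9 gives k ≡ 25 ≡ 7 (mod 9).

Both directions hold; the statement is true.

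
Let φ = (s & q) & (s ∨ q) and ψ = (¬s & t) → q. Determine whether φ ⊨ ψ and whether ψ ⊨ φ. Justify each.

Only the forward direction holds.

(→) Assume the antecedent. If t is true, the antecedent forces (t = T, s = T, q = T), and (¬s & t) → q holds there. If t is false, (¬s & t) → q reduces to true regardless of the other variables. Either way (¬s & t) → q holds.

(←) This fails. Under t = F, s = F, q = F, the left side is false but the right side is true.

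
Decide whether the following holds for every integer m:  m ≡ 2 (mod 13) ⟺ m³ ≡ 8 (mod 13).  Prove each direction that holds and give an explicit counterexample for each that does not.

The forward direction holds; the converse fails.

(⇒) Suppose m ≡ 2 (mod 13). Write m = 13j + 2. Then (13j + 2)³ = 2197j³ + 1014j² + 156j + 8 = 13(169j³ + 78j² + 12j) + 8, so m³ ≡ 8 (mod 13).

(⇐) This fails: take m = 5. Then 5³ = 125 ≡ 8 (mod 13), yet 5 ≡ 5 (mod 13), not 2.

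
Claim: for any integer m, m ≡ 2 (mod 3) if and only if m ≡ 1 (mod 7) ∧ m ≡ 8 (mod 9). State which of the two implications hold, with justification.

The forward direction fails; the converse holds.

(⟹) This fails: m = 2 gives 2 ≡ 2 (mod 3) but 2 ≡ 2 (mod 7), so the conjunction on the right does not hold.

(⟸) Conversely, if m ≡ 1 (mod 7) and m ≡ 8 (mod 9), then by the Chinese remainder theorem m ≡ 8 (mod 63). Since 8 ≡ 2 (mod 3) and 3 ∣ 63, we get m ≡ 2 (mod 3).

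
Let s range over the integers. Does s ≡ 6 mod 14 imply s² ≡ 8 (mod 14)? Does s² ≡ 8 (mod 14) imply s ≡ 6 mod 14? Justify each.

[⇐] This fails: take s = 8. Then 8² = 64 ≡ 8 (mod 14), yet 8 ≡ 8 (mod 14), not 6.

[⇒] Suppose s ≡ 6 mod 14. Write s = 14j + 6. Then (14j + 6)² = 196j² + 168j + 36 = 14(14j² + 12j + 2) + 8, so s² ≡ 8 (mod 14).

The forward direction holds; the converse fails.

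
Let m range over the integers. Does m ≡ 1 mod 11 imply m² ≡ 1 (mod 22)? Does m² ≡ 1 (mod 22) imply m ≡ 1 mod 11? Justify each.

Neither implication holds.

(→) This fails: take m = 12. Then 12 ≡ 1 (mod 11), but 12² = 144 ≡ 12 (mod 22), not 1.

(←) This fails: take m = 21. Then 21² = 441 ≡ 1 (mod 22), yet 21 ≡ 10 (mod 11), not 1.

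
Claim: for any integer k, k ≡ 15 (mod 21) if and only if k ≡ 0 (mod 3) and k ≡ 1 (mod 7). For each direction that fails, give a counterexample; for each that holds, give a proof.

The biconditional holds.

(→) Suppose k ≡ 15 (mod 21); write k = 21j + 15. Since 3 ∣ 21, reducing mod 3 gives k ≡ 15 ≡ 0 (mod 3); since 7 ∣ 21, reducing mod 7 gives k ≡ 15 ≡ 1 (mod 7).

(←) Conversely, if k ≡ 0 (mod 3) and k ≡ 1 (mod 7), then by the Chinese remainder theorem k ≡ 15 (mod 21). This is exactly k ≡ 15 (mod 21).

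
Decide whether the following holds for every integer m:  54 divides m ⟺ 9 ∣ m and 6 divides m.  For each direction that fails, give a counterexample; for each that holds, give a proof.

Only the forward implication holds.

(→) If 54 ∣ m, write m = 54q. Since 54 = 6·9, m = 9·(6q), so 9 ∣ m; and since 54 = 9·6, m = 6·(9q), so 6 ∣ m.

(←) This fails: take m = 18. Both 9 ∣ 18 and 6 ∣ 18, yet 18 is not a multiple of 54 (since 18 = 0·54 + 18), so 54 ∤ 18.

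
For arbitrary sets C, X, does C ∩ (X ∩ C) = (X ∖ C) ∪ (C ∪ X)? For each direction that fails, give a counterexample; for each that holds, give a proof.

Forward inclusion. Let x ∈ C ∩ (X ∩ C). Then x ∈ C ∩ X, from which x ∈ (X ∖ C) ∪ (C ∪ X).

Reverse inclusion. This inclusion fails. Take C = {1}, X = ∅; then 1 ∈ (X ∖ C) ∪ (C ∪ X) but 1 ∉ C ∩ (X ∩ C).

The sets are not equal: only the forward inclusion holds.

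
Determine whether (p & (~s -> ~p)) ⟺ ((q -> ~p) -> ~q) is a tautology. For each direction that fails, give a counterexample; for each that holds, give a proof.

(←) This fails. Under s = F, q = F, p = F, the left side is false but the right side is true.

(→) Assume the antecedent. If s is true, the antecedent forces (s = T, q = F, p = T) or (s = T, q = T, p = T), and (q -> ~p) -> ~q holds there. If s is false, the antecedent cannot hold. Either way (q -> ~p) -> ~q holds.

(⇒) holds; (⇐) fails.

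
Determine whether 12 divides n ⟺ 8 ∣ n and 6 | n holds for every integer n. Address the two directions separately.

(⟹) This fails: take n = 12. Certainly 12 ∣ 12, but 8 ∤ 12.

(⟸) Suppose 8 ∣ n and 6 ∣ n. Any common multiple of 8 and 6 is a multiple of their lcm; here lcm(8, 6) = 8·6/gcd(8, 6) = 48/2 = 24, so 24 ∣ n. Since 12 ∣ 24, it follows that 12 ∣ n.

Not equivalent: only (⇐) holds.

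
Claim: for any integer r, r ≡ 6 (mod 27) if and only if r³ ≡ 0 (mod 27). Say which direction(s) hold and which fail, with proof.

Only the forward implication holds.

(⇒) Suppose r ≡ 6 (mod 27). Write r = 27j + 6. Then (27j + 6)³ = 19683j³ + 13122j² + 2916j + 216 = 27(729j³ + 486j² + 108j + 8) + 0, so r³ ≡ 0 (mod 27).

(⇐) This fails: take r = 0. Then 0³ = 0 ≡ 0 (mod 27), yet 0 ≡ 0 (mod 27), not 6.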